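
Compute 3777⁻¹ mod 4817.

4817 = 1·3777 + 1040
3777 = 3·1040 + 657
1040 = 1·657 + 383
657 = 1·383 + 274
383 = 1·274 + 109
274 = 2·109 + 56
109 = 1·56 + 53
56 = 1·53 + 3
53 = 17·3 + 2
3 = 1·2 + 1
2 = 2·1 + 0
gcd(3777, 4817) = 1, so the inverse exists.
Back-substitute for 1:
1 = 1·3 − 1·2
  = −1·53 + 18·3
  = 18·56 − 19·53
  = −19·109 + 37·56
  = 37·274 − 93·109
  = −93·383 + 130·274
  = 130·657 − 223·383
  = −223·1040 + 353·657
  = 353·3777 − 1282·1040
  = −1282·4817 + 1635·3777
So 3777⁻¹ ≡ 1635 (mod 4817).

1635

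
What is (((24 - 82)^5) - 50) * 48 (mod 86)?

24 - 82 = -58 ≡ 28 (mod 86)
(28)^5 ≡ 48 (mod 86)
48 - 50 = -2 ≡ 84 (mod 86)
84 * 48 = 4032 ≡ 76 (mod 86)

76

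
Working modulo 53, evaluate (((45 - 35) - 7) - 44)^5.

50

45 - 35 = 10
10 - 7 = 3
3 - 44 = -41 ≡ 12 (mod 53)
(12)^5 ≡ 50 (mod 53)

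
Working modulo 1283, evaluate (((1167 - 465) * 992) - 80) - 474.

444

1167 - 465 = 702
702 * 992 = 696384 ≡ 998 (mod 1283)
998 - 80 = 918
918 - 474 = 444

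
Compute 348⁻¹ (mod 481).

481 = 1·348 + 133
348 = 2·133 + 82
133 = 1·82 + 51
82 = 1·51 + 31
51 = 1·31 + 20
31 = 1·20 + 11
20 = 1·11 + 9
11 = 1·9 + 2
9 = 4·2 + 1
2 = 2·1 + 0
gcd(348, 481) = 1, so the inverse exists.
Bézout: 1 = 157·481 − 217·348.
So 348⁻¹ ≡ −217 ≡ 264 (mod 481).

264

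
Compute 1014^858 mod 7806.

4074

1014^1 ≡ 1014 (mod 7806)
1014^2 ≡ 1014^2 = 1028196 ≡ 5610 (mod 7806)
1014^4 ≡ 5610^2 = 31472100 ≡ 6114 (mod 7806)
1014^8 ≡ 6114^2 = 37380996 ≡ 5868 (mod 7806)
1014^16 ≡ 5868^2 = 34433424 ≡ 1158 (mod 7806)
1014^32 ≡ 1158^2 = 1340964 ≡ 6138 (mod 7806)
1014^64 ≡ 6138^2 = 37675044 ≡ 3288 (mod 7806)
1014^128 ≡ 3288^2 = 10810944 ≡ 7440 (mod 7806)
1014^256 ≡ 7440^2 = 55353600 ≡ 1254 (mod 7806)
1014^512 ≡ 1254^2 = 1572516 ≡ 3510 (mod 7806)
1014^858 = 1014^512 · 1014^256 · 1014^64 · 1014^16 · 1014^8 · 1014^2 ≡ 3510 · 1254 · 3288 · 1158 · 5868 · 5610 (mod 7806).
Accumulate the product:
3510 · 1254 = 4401540 ≡ 6762
6762 · 3288 = 22233456 ≡ 1968
1968 · 1158 = 2278944 ≡ 7398
7398 · 5868 = 43411464 ≡ 2298
2298 · 5610 = 12891780 ≡ 4074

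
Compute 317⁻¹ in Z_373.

353

Apply the Euclidean algorithm and back-substitute:
373 = 1*317 + 56
317 = 5*56 + 37
56 = 1*37 + 19
37 = 1*19 + 18
19 = 1*18 + 1
18 = 18*1 + 0
gcd(317, 373) = 1, so the inverse exists.
Bézout: 1 = 17*373 − 20*317.
So 317⁻¹ ≡ −20 ≡ 353 (mod 373).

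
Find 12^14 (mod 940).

824

14 in binary is 1110, i.e. 14 = 8 + 4 + 2.
12^1 ≡ 12 (mod 940)
12^2 ≡ 12^2 = 144 (mod 940)
12^4 ≡ 144^2 = 20736 ≡ 56 (mod 940)
12^8 ≡ 56^2 = 3136 ≡ 316 (mod 940)
12^14 = 12^8 · 12^4 · 12^2 ≡ 316 · 56 · 144 (mod 940).
Accumulate the product:
316 · 56 = 17696 ≡ 776
776 · 144 = 111744 ≡ 824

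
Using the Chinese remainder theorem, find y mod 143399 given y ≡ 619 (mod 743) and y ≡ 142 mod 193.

743⁻¹ mod 193: 743*173 ≡ 1 (mod 193), so 743⁻¹ ≡ 173.
y = 619 + 743*((142 − 619)*173 mod 193) = 619 + 743*83 = 62288.

62288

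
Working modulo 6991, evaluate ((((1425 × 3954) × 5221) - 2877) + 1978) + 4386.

3082

1425 × 3954 = 5634450 ≡ 6695 (mod 6991)
6695 × 5221 = 34954595 ≡ 6586 (mod 6991)
6586 - 2877 = 3709
3709 + 1978 = 5687
5687 + 4386 = 10073 ≡ 3082 (mod 6991)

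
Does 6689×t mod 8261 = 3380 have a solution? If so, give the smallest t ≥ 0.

5316

gcd(6689, 8261) = 1, so a unique solution mod 8261 exists.
6689⁻¹ ≡ 3873 (mod 8261).
t ≡ 3873×3380 ≡ 5316 (mod 8261).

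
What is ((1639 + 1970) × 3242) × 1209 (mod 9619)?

7507

1639 + 1970 = 3609
3609 × 3242 = 11700378 ≡ 3674 (mod 9619)
3674 × 1209 = 4441866 ≡ 7507 (mod 9619)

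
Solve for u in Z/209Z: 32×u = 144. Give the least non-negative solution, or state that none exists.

gcd(32, 209) = 1, so a unique solution mod 209 exists.
32⁻¹ ≡ 98 (mod 209).
u ≡ 98×144 ≡ 109 (mod 209).

109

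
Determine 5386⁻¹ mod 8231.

8231 = 1×5386 + 2845
5386 = 1×2845 + 2541
2845 = 1×2541 + 304
2541 = 8×304 + 109
304 = 2×109 + 86
109 = 1×86 + 23
86 = 3×23 + 17
23 = 1×17 + 6
17 = 2×6 + 5
6 = 1×5 + 1
5 = 5×1 + 0
gcd(5386, 8231) = 1, so the inverse exists.
Bézout: 1 = −939×8231 + 1435×5386.
So 5386⁻¹ ≡ 1435 (mod 8231).

1435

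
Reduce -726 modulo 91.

2

-726 = -8*91 + 2, so -726 ≡ 2 (mod 91).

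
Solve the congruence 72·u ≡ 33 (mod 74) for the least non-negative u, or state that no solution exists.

no solution

gcd(72, 74) = 2, and 2 does not divide 33.
So the congruence has no solution.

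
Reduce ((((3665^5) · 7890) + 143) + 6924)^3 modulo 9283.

4335

(3665)^5 ≡ 8098 (mod 9283)
8098 · 7890 = 63893220 ≡ 7614 (mod 9283)
7614 + 143 = 7757
7757 + 6924 = 14681 ≡ 5398 (mod 9283)
(5398)^3 ≡ 4335 (mod 9283)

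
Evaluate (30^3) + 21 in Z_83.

(30)^3 ≡ 25 (mod 83)
25 + 21 = 46

46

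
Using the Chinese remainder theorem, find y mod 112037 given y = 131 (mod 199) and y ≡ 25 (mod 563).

199⁻¹ mod 563: 199*116 ≡ 1 (mod 563), so 199⁻¹ ≡ 116.
y = 131 + 199*((25 − 131)*116 mod 563) = 131 + 199*90 = 18041.

18041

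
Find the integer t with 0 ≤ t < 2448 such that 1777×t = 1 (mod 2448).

529

By the extended Euclidean algorithm:
2448 = 1*1777 + 671
1777 = 2*671 + 435
671 = 1*435 + 236
435 = 1*236 + 199
236 = 1*199 + 37
199 = 5*37 + 14
37 = 2*14 + 9
14 = 1*9 + 5
9 = 1*5 + 4
5 = 1*4 + 1
4 = 4*1 + 0
gcd(1777, 2448) = 1, so the inverse exists.
Back-substitute for 1:
1 = 1*5 − 1*4
  = −1*9 + 2*5
  = 2*14 − 3*9
  = −3*37 + 8*14
  = 8*199 − 43*37
  = −43*236 + 51*199
  = 51*435 − 94*236
  = −94*671 + 145*435
  = 145*1777 − 384*671
  = −384*2448 + 529*1777
So 1777⁻¹ ≡ 529 (mod 2448).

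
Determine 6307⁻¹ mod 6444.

6444 = 1*6307 + 137
6307 = 46*137 + 5
137 = 27*5 + 2
5 = 2*2 + 1
2 = 2*1 + 0
gcd(6307, 6444) = 1, so the inverse exists.
Back-substitute for 1:
1 = 1*5 − 2*2
  = −2*137 + 55*5
  = 55*6307 − 2532*137
  = −2532*6444 + 2587*6307
So 6307⁻¹ ≡ 2587 (mod 6444).

2587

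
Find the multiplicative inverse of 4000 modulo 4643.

4643 = 1×4000 + 643
4000 = 6×643 + 142
643 = 4×142 + 75
142 = 1×75 + 67
75 = 1×67 + 8
67 = 8×8 + 3
8 = 2×3 + 2
3 = 1×2 + 1
2 = 2×1 + 0
gcd(4000, 4643) = 1, so the inverse exists.
Bézout: 1 = −1493×4643 + 1733×4000.
So 4000⁻¹ ≡ 1733 (mod 4643).

1733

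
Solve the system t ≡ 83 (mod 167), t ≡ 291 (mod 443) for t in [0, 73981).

50350

167⁻¹ mod 443: 167·191 ≡ 1 (mod 443), so 167⁻¹ ≡ 191.
t = 83 + 167·((291 − 83)·191 mod 443) = 83 + 167·301 = 50350.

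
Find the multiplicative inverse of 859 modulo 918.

529

Apply the Euclidean algorithm and back-substitute:
918 = 1×859 + 59
859 = 14×59 + 33
59 = 1×33 + 26
33 = 1×26 + 7
26 = 3×7 + 5
7 = 1×5 + 2
5 = 2×2 + 1
2 = 2×1 + 0
gcd(859, 918) = 1, so the inverse exists.
Back-substitute for 1:
1 = 1×5 − 2×2
  = −2×7 + 3×5
  = 3×26 − 11×7
  = −11×33 + 14×26
  = 14×59 − 25×33
  = −25×859 + 364×59
  = 364×918 − 389×859
So 859⁻¹ ≡ −389 ≡ 529 (mod 918).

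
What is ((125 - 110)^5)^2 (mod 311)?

105

125 - 110 = 15
(15)^5 ≡ 224 (mod 311)
(224)^2 ≡ 105 (mod 311)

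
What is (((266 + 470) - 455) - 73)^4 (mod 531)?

289

266 + 470 = 736 ≡ 205 (mod 531)
205 - 455 = -250 ≡ 281 (mod 531)
281 - 73 = 208
(208)^4 ≡ 289 (mod 531)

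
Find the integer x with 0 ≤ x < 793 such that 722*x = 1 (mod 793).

67

Apply the Euclidean algorithm and back-substitute:
793 = 1*722 + 71
722 = 10*71 + 12
71 = 5*12 + 11
12 = 1*11 + 1
11 = 11*1 + 0
gcd(722, 793) = 1, so the inverse exists.
Back-substitute for 1:
1 = 1*12 − 1*11
  = −1*71 + 6*12
  = 6*722 − 61*71
  = −61*793 + 67*722
So 722⁻¹ ≡ 67 (mod 793).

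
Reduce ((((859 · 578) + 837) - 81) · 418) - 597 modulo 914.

859 · 578 = 496502 ≡ 200 (mod 914)
200 + 837 = 1037 ≡ 123 (mod 914)
123 - 81 = 42
42 · 418 = 17556 ≡ 190 (mod 914)
190 - 597 = -407 ≡ 507 (mod 914)

507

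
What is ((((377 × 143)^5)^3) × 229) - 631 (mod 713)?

377 × 143 = 53911 ≡ 436 (mod 713)
(436)^5 ≡ 528 (mod 713)
(528)^3 ≡ 528 (mod 713)
528 × 229 = 120912 ≡ 415 (mod 713)
415 - 631 = -216 ≡ 497 (mod 713)

497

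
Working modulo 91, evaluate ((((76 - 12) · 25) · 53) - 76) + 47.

76 - 12 = 64
64 · 25 = 1600 ≡ 53 (mod 91)
53 · 53 = 2809 ≡ 79 (mod 91)
79 - 76 = 3
3 + 47 = 50

50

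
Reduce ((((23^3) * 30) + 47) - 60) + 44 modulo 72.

1

(23)^3 ≡ 71 (mod 72)
71 * 30 = 2130 ≡ 42 (mod 72)
42 + 47 = 89 ≡ 17 (mod 72)
17 - 60 = -43 ≡ 29 (mod 72)
29 + 44 = 73 ≡ 1 (mod 72)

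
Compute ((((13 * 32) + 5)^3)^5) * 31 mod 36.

13 * 32 = 416 ≡ 20 (mod 36)
20 + 5 = 25
(25)^3 ≡ 1 (mod 36)
(1)^5 ≡ 1 (mod 36)
1 * 31 = 31

31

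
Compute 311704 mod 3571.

1027

311704 = 87×3571 + 1027, so 311704 ≡ 1027 (mod 3571).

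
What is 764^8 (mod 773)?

670

Using repeated squaring:
764^1 ≡ 764 (mod 773)
764^2 ≡ 764^2 = 583696 ≡ 81 (mod 773)
764^4 ≡ 81^2 = 6561 ≡ 377 (mod 773)
764^8 ≡ 377^2 = 142129 ≡ 670 (mod 773)
So 764^8 ≡ 670 (mod 773).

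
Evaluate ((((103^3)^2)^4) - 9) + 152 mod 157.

61

(103)^3 ≡ 7 (mod 157)
(7)^2 ≡ 49 (mod 157)
(49)^4 ≡ 75 (mod 157)
75 - 9 = 66
66 + 152 = 218 ≡ 61 (mod 157)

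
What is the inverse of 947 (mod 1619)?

Run the extended Euclidean algorithm:
1619 = 1*947 + 672
947 = 1*672 + 275
672 = 2*275 + 122
275 = 2*122 + 31
122 = 3*31 + 29
31 = 1*29 + 2
29 = 14*2 + 1
2 = 2*1 + 0
gcd(947, 1619) = 1, so the inverse exists.
Back-substitute for 1:
1 = 1*29 − 14*2
  = −14*31 + 15*29
  = 15*122 − 59*31
  = −59*275 + 133*122
  = 133*672 − 325*275
  = −325*947 + 458*672
  = 458*1619 − 783*947
So 947⁻¹ ≡ −783 ≡ 836 (mod 1619).

836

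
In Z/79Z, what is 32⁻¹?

42

79 = 2·32 + 15
32 = 2·15 + 2
15 = 7·2 + 1
2 = 2·1 + 0
gcd(32, 79) = 1, so the inverse exists.
Back-substitute for 1:
1 = 1·15 − 7·2
  = −7·32 + 15·15
  = 15·79 − 37·32
So 32⁻¹ ≡ −37 ≡ 42 (mod 79).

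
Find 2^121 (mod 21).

2

By square-and-multiply:
121 in binary is 1111001, i.e. 121 = 64 + 32 + 16 + 8 + 1.
2^1 ≡ 2 (mod 21)
2^2 ≡ 2^2 = 4 (mod 21)
2^4 ≡ 4^2 = 16 (mod 21)
2^8 ≡ 16^2 = 256 ≡ 4 (mod 21)
2^16 ≡ 4^2 = 16 (mod 21)
2^32 ≡ 16^2 = 256 ≡ 4 (mod 21)
2^64 ≡ 4^2 = 16 (mod 21)
2^121 = 2^64 * 2^32 * 2^16 * 2^8 * 2^1 ≡ 16 * 4 * 16 * 4 * 2 (mod 21).
Accumulate the product:
16 * 4 = 64 ≡ 1
1 * 16 = 16
16 * 4 = 64 ≡ 1
1 * 2 = 2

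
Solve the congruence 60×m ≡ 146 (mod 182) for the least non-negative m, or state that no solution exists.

gcd(60, 182) = 2, and 2 | 146, so solutions exist.
Divide through by 2: 30×m ≡ 73 mod 91.
30⁻¹ ≡ 88 (mod 91).
m ≡ 88×73 ≡ 54 (mod 91).
The smallest non-negative solution is m = 54.

54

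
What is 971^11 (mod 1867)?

Compute successive squares:
971^1 ≡ 971 (mod 1867)
971^2 ≡ 971^2 = 942841 ≡ 6 (mod 1867)
971^4 ≡ 6^2 = 36 (mod 1867)
971^8 ≡ 36^2 = 1296 (mod 1867)
971^11 = 971^8 * 971^2 * 971^1 ≡ 1296 * 6 * 971 (mod 1867).
Accumulate the product:
1296 * 6 = 7776 ≡ 308
308 * 971 = 299068 ≡ 348

348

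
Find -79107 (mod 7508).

-79107 = -11·7508 + 3481, so -79107 ≡ 3481 (mod 7508).

3481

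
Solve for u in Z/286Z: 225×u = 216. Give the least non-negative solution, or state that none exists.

gcd(225, 286) = 1, so a unique solution mod 286 exists.
225⁻¹ ≡ 75 (mod 286).
u ≡ 75×216 ≡ 184 (mod 286).

184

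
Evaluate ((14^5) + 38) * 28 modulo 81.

49

(14)^5 ≡ 65 (mod 81)
65 + 38 = 103 ≡ 22 (mod 81)
22 * 28 = 616 ≡ 49 (mod 81)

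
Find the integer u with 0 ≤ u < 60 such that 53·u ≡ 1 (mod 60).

17

Run the extended Euclidean algorithm:
60 = 1*53 + 7
53 = 7*7 + 4
7 = 1*4 + 3
4 = 1*3 + 1
3 = 3*1 + 0
gcd(53, 60) = 1, so the inverse exists.
Bézout: 1 = −15*60 + 17*53.
So 53⁻¹ ≡ 17 (mod 60).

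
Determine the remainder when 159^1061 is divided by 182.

1061 in binary is 10000100101, i.e. 1061 = 1024 + 32 + 4 + 1.
159^1 ≡ 159 (mod 182)
159^2 ≡ 159^2 = 25281 ≡ 165 (mod 182)
159^4 ≡ 165^2 = 27225 ≡ 107 (mod 182)
159^8 ≡ 107^2 = 11449 ≡ 165 (mod 182)
159^16 ≡ 165^2 = 27225 ≡ 107 (mod 182)
159^32 ≡ 107^2 = 11449 ≡ 165 (mod 182)
159^64 ≡ 165^2 = 27225 ≡ 107 (mod 182)
159^128 ≡ 107^2 = 11449 ≡ 165 (mod 182)
159^256 ≡ 165^2 = 27225 ≡ 107 (mod 182)
159^512 ≡ 107^2 = 11449 ≡ 165 (mod 182)
159^1024 ≡ 165^2 = 27225 ≡ 107 (mod 182)
159^1061 = 159^1024 * 159^32 * 159^4 * 159^1 ≡ 107 * 165 * 107 * 159 (mod 182).
Accumulate the product:
107 * 165 = 17655 ≡ 1
1 * 107 = 107
107 * 159 = 17013 ≡ 87

87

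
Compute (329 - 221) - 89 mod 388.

19

329 - 221 = 108
108 - 89 = 19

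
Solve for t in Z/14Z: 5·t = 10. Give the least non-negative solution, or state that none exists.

2

gcd(5, 14) = 1, so a unique solution mod 14 exists.
5⁻¹ ≡ 3 (mod 14).
t ≡ 3·10 ≡ 2 (mod 14).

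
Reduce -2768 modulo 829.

-2768 = -4×829 + 548, so -2768 ≡ 548 (mod 829).

548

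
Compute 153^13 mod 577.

By square-and-multiply:
153^1 ≡ 153 (mod 577)
153^2 ≡ 153^2 = 23409 ≡ 329 (mod 577)
153^4 ≡ 329^2 = 108241 ≡ 342 (mod 577)
153^8 ≡ 342^2 = 116964 ≡ 410 (mod 577)
153^13 = 153^8 × 153^4 × 153^1 ≡ 410 × 342 × 153 (mod 577).
Accumulate the product:
410 × 342 = 140220 ≡ 9
9 × 153 = 1377 ≡ 223

223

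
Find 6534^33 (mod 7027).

33 in binary is 100001, i.e. 33 = 32 + 1.
6534^1 ≡ 6534 (mod 7027)
6534^2 ≡ 6534^2 = 42693156 ≡ 4131 (mod 7027)
6534^4 ≡ 4131^2 = 17065161 ≡ 3605 (mod 7027)
6534^8 ≡ 3605^2 = 12996025 ≡ 3102 (mod 7027)
6534^16 ≡ 3102^2 = 9622404 ≡ 2441 (mod 7027)
6534^32 ≡ 2441^2 = 5958481 ≡ 6612 (mod 7027)
6534^33 = 6534^32 · 6534^1 ≡ 6612 · 6534 (mod 7027).
6612 · 6534 = 43202808 ≡ 812 (mod 7027).

812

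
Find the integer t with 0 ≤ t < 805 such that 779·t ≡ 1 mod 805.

Apply the Euclidean algorithm and back-substitute:
805 = 1·779 + 26
779 = 29·26 + 25
26 = 1·25 + 1
25 = 25·1 + 0
gcd(779, 805) = 1, so the inverse exists.
Bézout: 1 = 30·805 − 31·779.
So 779⁻¹ ≡ −31 ≡ 774 (mod 805).

774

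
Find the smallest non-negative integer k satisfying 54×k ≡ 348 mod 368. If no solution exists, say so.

gcd(54, 368) = 2, and 2 | 348, so solutions exist.
Divide through by 2: 27×k mod 184 = 174.
27⁻¹ ≡ 75 (mod 184).
k ≡ 75×174 ≡ 170 (mod 184).
The smallest non-negative solution is k = 170.

170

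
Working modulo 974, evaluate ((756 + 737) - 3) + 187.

703

756 + 737 = 1493 ≡ 519 (mod 974)
519 - 3 = 516
516 + 187 = 703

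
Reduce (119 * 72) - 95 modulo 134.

31

119 * 72 = 8568 ≡ 126 (mod 134)
126 - 95 = 31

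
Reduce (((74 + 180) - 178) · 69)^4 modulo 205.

74 + 180 = 254 ≡ 49 (mod 205)
49 - 178 = -129 ≡ 76 (mod 205)
76 · 69 = 5244 ≡ 119 (mod 205)
(119)^4 ≡ 51 (mod 205)

51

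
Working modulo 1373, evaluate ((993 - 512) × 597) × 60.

1016

993 - 512 = 481
481 × 597 = 287157 ≡ 200 (mod 1373)
200 × 60 = 12000 ≡ 1016 (mod 1373)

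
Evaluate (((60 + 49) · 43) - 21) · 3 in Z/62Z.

48

60 + 49 = 109 ≡ 47 (mod 62)
47 · 43 = 2021 ≡ 37 (mod 62)
37 - 21 = 16
16 · 3 = 48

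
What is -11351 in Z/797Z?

-11351 = -15×797 + 604, so -11351 ≡ 604 (mod 797).

604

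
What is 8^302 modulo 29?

Compute successive squares:
302 in binary is 100101110, i.e. 302 = 256 + 32 + 8 + 4 + 2.
8^1 ≡ 8 (mod 29)
8^2 ≡ 8^2 = 64 ≡ 6 (mod 29)
8^4 ≡ 6^2 = 36 ≡ 7 (mod 29)
8^8 ≡ 7^2 = 49 ≡ 20 (mod 29)
8^16 ≡ 20^2 = 400 ≡ 23 (mod 29)
8^32 ≡ 23^2 = 529 ≡ 7 (mod 29)
8^64 ≡ 7^2 = 49 ≡ 20 (mod 29)
8^128 ≡ 20^2 = 400 ≡ 23 (mod 29)
8^256 ≡ 23^2 = 529 ≡ 7 (mod 29)
8^302 = 8^256 * 8^32 * 8^8 * 8^4 * 8^2 ≡ 7 * 7 * 20 * 7 * 6 (mod 29).
Accumulate the product:
7 * 7 = 49 ≡ 20
20 * 20 = 400 ≡ 23
23 * 7 = 161 ≡ 16
16 * 6 = 96 ≡ 9

9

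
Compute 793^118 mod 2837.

732

118 in binary is 1110110, i.e. 118 = 64 + 32 + 16 + 4 + 2.
793^1 ≡ 793 (mod 2837)
793^2 ≡ 793^2 = 628849 ≡ 1872 (mod 2837)
793^4 ≡ 1872^2 = 3504384 ≡ 689 (mod 2837)
793^8 ≡ 689^2 = 474721 ≡ 942 (mod 2837)
793^16 ≡ 942^2 = 887364 ≡ 2220 (mod 2837)
793^32 ≡ 2220^2 = 4928400 ≡ 531 (mod 2837)
793^64 ≡ 531^2 = 281961 ≡ 1098 (mod 2837)
793^118 = 793^64 · 793^32 · 793^16 · 793^4 · 793^2 ≡ 1098 · 531 · 2220 · 689 · 1872 (mod 2837).
Accumulate the product:
1098 · 531 = 583038 ≡ 1453
1453 · 2220 = 3225660 ≡ 2828
2828 · 689 = 1948492 ≡ 2310
2310 · 1872 = 4324320 ≡ 732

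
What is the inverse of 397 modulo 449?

449 = 1·397 + 52
397 = 7·52 + 33
52 = 1·33 + 19
33 = 1·19 + 14
19 = 1·14 + 5
14 = 2·5 + 4
5 = 1·4 + 1
4 = 4·1 + 0
gcd(397, 449) = 1, so the inverse exists.
Bézout: 1 = 84·449 − 95·397.
So 397⁻¹ ≡ −95 ≡ 354 (mod 449).

354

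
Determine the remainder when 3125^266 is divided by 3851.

725

266 in binary is 100001010, i.e. 266 = 256 + 8 + 2.
3125^1 ≡ 3125 (mod 3851)
3125^2 ≡ 3125^2 = 9765625 ≡ 3340 (mod 3851)
3125^4 ≡ 3340^2 = 11155600 ≡ 3104 (mod 3851)
3125^8 ≡ 3104^2 = 9634816 ≡ 3465 (mod 3851)
3125^16 ≡ 3465^2 = 12006225 ≡ 2658 (mod 3851)
3125^32 ≡ 2658^2 = 7064964 ≡ 2230 (mod 3851)
3125^64 ≡ 2230^2 = 4972900 ≡ 1259 (mod 3851)
3125^128 ≡ 1259^2 = 1585081 ≡ 2320 (mod 3851)
3125^256 ≡ 2320^2 = 5382400 ≡ 2553 (mod 3851)
3125^266 = 3125^256 * 3125^8 * 3125^2 ≡ 2553 * 3465 * 3340 (mod 3851).
Accumulate the product:
2553 * 3465 = 8846145 ≡ 398
398 * 3340 = 1329320 ≡ 725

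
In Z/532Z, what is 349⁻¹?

125

Apply the Euclidean algorithm and back-substitute:
532 = 1·349 + 183
349 = 1·183 + 166
183 = 1·166 + 17
166 = 9·17 + 13
17 = 1·13 + 4
13 = 3·4 + 1
4 = 4·1 + 0
gcd(349, 532) = 1, so the inverse exists.
Bézout: 1 = −82·532 + 125·349.
So 349⁻¹ ≡ 125 (mod 532).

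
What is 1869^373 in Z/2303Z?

441

Compute successive squares:
1869^1 ≡ 1869 (mod 2303)
1869^2 ≡ 1869^2 = 3493161 ≡ 1813 (mod 2303)
1869^4 ≡ 1813^2 = 3286969 ≡ 588 (mod 2303)
1869^8 ≡ 588^2 = 345744 ≡ 294 (mod 2303)
1869^16 ≡ 294^2 = 86436 ≡ 1225 (mod 2303)
1869^32 ≡ 1225^2 = 1500625 ≡ 1372 (mod 2303)
1869^64 ≡ 1372^2 = 1882384 ≡ 833 (mod 2303)
1869^128 ≡ 833^2 = 693889 ≡ 686 (mod 2303)
1869^256 ≡ 686^2 = 470596 ≡ 784 (mod 2303)
1869^373 = 1869^256 · 1869^64 · 1869^32 · 1869^16 · 1869^4 · 1869^1 ≡ 784 · 833 · 1372 · 1225 · 588 · 1869 (mod 2303).
Accumulate the product:
784 · 833 = 653072 ≡ 1323
1323 · 1372 = 1815156 ≡ 392
392 · 1225 = 480200 ≡ 1176
1176 · 588 = 691488 ≡ 588
588 · 1869 = 1098972 ≡ 441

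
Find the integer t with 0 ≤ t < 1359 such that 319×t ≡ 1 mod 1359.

By the extended Euclidean algorithm:
1359 = 4·319 + 83
319 = 3·83 + 70
83 = 1·70 + 13
70 = 5·13 + 5
13 = 2·5 + 3
5 = 1·3 + 2
3 = 1·2 + 1
2 = 2·1 + 0
gcd(319, 1359) = 1, so the inverse exists.
Bézout: 1 = 123·1359 − 524·319.
So 319⁻¹ ≡ −524 ≡ 835 (mod 1359).

835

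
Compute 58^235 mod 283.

282

Using repeated squaring:
235 in binary is 11101011, i.e. 235 = 128 + 64 + 32 + 8 + 2 + 1.
58^1 ≡ 58 (mod 283)
58^2 ≡ 58^2 = 3364 ≡ 251 (mod 283)
58^4 ≡ 251^2 = 63001 ≡ 175 (mod 283)
58^8 ≡ 175^2 = 30625 ≡ 61 (mod 283)
58^16 ≡ 61^2 = 3721 ≡ 42 (mod 283)
58^32 ≡ 42^2 = 1764 ≡ 66 (mod 283)
58^64 ≡ 66^2 = 4356 ≡ 111 (mod 283)
58^128 ≡ 111^2 = 12321 ≡ 152 (mod 283)
58^235 = 58^128 · 58^64 · 58^32 · 58^8 · 58^2 · 58^1 ≡ 152 · 111 · 66 · 61 · 251 · 58 (mod 283).
Accumulate the product:
152 · 111 = 16872 ≡ 175
175 · 66 = 11550 ≡ 230
230 · 61 = 14030 ≡ 163
163 · 251 = 40913 ≡ 161
161 · 58 = 9338 ≡ 282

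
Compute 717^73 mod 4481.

Using repeated squaring:
73 in binary is 1001001, i.e. 73 = 64 + 8 + 1.
717^1 ≡ 717 (mod 4481)
717^2 ≡ 717^2 = 514089 ≡ 3255 (mod 4481)
717^4 ≡ 3255^2 = 10595025 ≡ 1941 (mod 4481)
717^8 ≡ 1941^2 = 3767481 ≡ 3441 (mod 4481)
717^16 ≡ 3441^2 = 11840481 ≡ 1679 (mod 4481)
717^32 ≡ 1679^2 = 2819041 ≡ 492 (mod 4481)
717^64 ≡ 492^2 = 242064 ≡ 90 (mod 4481)
717^73 = 717^64 * 717^8 * 717^1 ≡ 90 * 3441 * 717 (mod 4481).
Accumulate the product:
90 * 3441 = 309690 ≡ 501
501 * 717 = 359217 ≡ 737

737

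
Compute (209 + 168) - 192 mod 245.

209 + 168 = 377 ≡ 132 (mod 245)
132 - 192 = -60 ≡ 185 (mod 245)

185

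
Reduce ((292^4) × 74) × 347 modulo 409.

(292)^4 ≡ 54 (mod 409)
54 × 74 = 3996 ≡ 315 (mod 409)
315 × 347 = 109305 ≡ 102 (mod 409)

102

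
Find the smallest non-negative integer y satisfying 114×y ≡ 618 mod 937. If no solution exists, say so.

252

gcd(114, 937) = 1, so a unique solution mod 937 exists.
114⁻¹ ≡ 337 (mod 937).
y ≡ 337×618 ≡ 252 (mod 937).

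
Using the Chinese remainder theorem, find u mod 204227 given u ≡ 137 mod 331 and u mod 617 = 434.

331⁻¹ mod 617: 331×192 ≡ 1 (mod 617), so 331⁻¹ ≡ 192.
u = 137 + 331×((434 − 137)×192 mod 617) = 137 + 331×260 = 86197.

86197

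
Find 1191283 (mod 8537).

1191283 = 139×8537 + 4640, so 1191283 ≡ 4640 (mod 8537).

4640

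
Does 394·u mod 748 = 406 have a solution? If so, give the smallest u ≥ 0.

gcd(394, 748) = 2, and 2 | 406, so solutions exist.
Divide through by 2: 197·u ≡ 203 (mod 374).
197⁻¹ ≡ 131 (mod 374).
u ≡ 131·203 ≡ 39 (mod 374).
The smallest non-negative solution is u = 39.

39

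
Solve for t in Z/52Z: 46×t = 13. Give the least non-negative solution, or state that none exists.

gcd(46, 52) = 2, and 2 does not divide 13.
So the congruence has no solution.

no solution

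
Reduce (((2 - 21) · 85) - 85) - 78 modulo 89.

2 - 21 = -19 ≡ 70 (mod 89)
70 · 85 = 5950 ≡ 76 (mod 89)
76 - 85 = -9 ≡ 80 (mod 89)
80 - 78 = 2

2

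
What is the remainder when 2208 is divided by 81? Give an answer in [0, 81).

2208 = 27*81 + 21, so 2208 ≡ 21 (mod 81).

21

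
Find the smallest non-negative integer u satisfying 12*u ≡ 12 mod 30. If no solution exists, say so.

1

gcd(12, 30) = 6, and 6 | 12, so solutions exist.
Divide through by 6: 2*u ≡ 2 (mod 5).
2⁻¹ ≡ 3 (mod 5).
u ≡ 3*2 ≡ 1 (mod 5).
The smallest non-negative solution is u = 1.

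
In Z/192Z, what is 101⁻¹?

192 = 1*101 + 91
101 = 1*91 + 10
91 = 9*10 + 1
10 = 10*1 + 0
gcd(101, 192) = 1, so the inverse exists.
Bézout: 1 = 10*192 − 19*101.
So 101⁻¹ ≡ −19 ≡ 173 (mod 192).

173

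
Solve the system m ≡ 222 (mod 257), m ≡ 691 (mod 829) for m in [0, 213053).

257⁻¹ mod 829: 257×100 ≡ 1 (mod 829), so 257⁻¹ ≡ 100.
m = 222 + 257×((691 − 222)×100 mod 829) = 222 + 257×476 = 122554.

122554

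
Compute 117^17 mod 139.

35

Compute successive squares:
117^1 ≡ 117 (mod 139)
117^2 ≡ 117^2 = 13689 ≡ 67 (mod 139)
117^4 ≡ 67^2 = 4489 ≡ 41 (mod 139)
117^8 ≡ 41^2 = 1681 ≡ 13 (mod 139)
117^16 ≡ 13^2 = 169 ≡ 30 (mod 139)
117^17 = 117^16 × 117^1 ≡ 30 × 117 (mod 139).
30 × 117 = 3510 ≡ 35 (mod 139).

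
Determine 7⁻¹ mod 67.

48

67 = 9×7 + 4
7 = 1×4 + 3
4 = 1×3 + 1
3 = 3×1 + 0
gcd(7, 67) = 1, so the inverse exists.
Back-substitute for 1:
1 = 1×4 − 1×3
  = −1×7 + 2×4
  = 2×67 − 19×7
So 7⁻¹ ≡ −19 ≡ 48 (mod 67).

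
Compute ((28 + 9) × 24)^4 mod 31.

9

28 + 9 = 37 ≡ 6 (mod 31)
6 × 24 = 144 ≡ 20 (mod 31)
(20)^4 ≡ 9 (mod 31)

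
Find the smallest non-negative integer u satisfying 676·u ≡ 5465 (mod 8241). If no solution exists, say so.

386

gcd(676, 8241) = 1, so a unique solution mod 8241 exists.
676⁻¹ ≡ 1597 (mod 8241).
u ≡ 1597·5465 ≡ 386 (mod 8241).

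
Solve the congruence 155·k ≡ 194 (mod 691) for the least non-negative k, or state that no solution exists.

28

gcd(155, 691) = 1, so a unique solution mod 691 exists.
155⁻¹ ≡ 107 (mod 691).
k ≡ 107·194 ≡ 28 (mod 691).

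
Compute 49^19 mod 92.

29

19 in binary is 10011, i.e. 19 = 16 + 2 + 1.
49^1 ≡ 49 (mod 92)
49^2 ≡ 49^2 = 2401 ≡ 9 (mod 92)
49^4 ≡ 9^2 = 81 (mod 92)
49^8 ≡ 81^2 = 6561 ≡ 29 (mod 92)
49^16 ≡ 29^2 = 841 ≡ 13 (mod 92)
49^19 = 49^16 × 49^2 × 49^1 ≡ 13 × 9 × 49 (mod 92).
Accumulate the product:
13 × 9 = 117 ≡ 25
25 × 49 = 1225 ≡ 29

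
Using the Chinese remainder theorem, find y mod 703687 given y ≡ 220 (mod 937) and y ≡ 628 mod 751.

183872

937⁻¹ mod 751: 937*214 ≡ 1 (mod 751), so 937⁻¹ ≡ 214.
y = 220 + 937*((628 − 220)*214 mod 751) = 220 + 937*196 = 183872.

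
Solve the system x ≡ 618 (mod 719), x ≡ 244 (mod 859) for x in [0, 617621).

240764

719⁻¹ mod 859: 719×362 ≡ 1 (mod 859), so 719⁻¹ ≡ 362.
x = 618 + 719×((244 − 618)×362 mod 859) = 618 + 719×334 = 240764.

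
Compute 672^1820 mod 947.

Using repeated squaring:
1820 in binary is 11100011100, i.e. 1820 = 1024 + 512 + 256 + 16 + 8 + 4.
672^1 ≡ 672 (mod 947)
672^2 ≡ 672^2 = 451584 ≡ 812 (mod 947)
672^4 ≡ 812^2 = 659344 ≡ 232 (mod 947)
672^8 ≡ 232^2 = 53824 ≡ 792 (mod 947)
672^16 ≡ 792^2 = 627264 ≡ 350 (mod 947)
672^32 ≡ 350^2 = 122500 ≡ 337 (mod 947)
672^64 ≡ 337^2 = 113569 ≡ 876 (mod 947)
672^128 ≡ 876^2 = 767376 ≡ 306 (mod 947)
672^256 ≡ 306^2 = 93636 ≡ 830 (mod 947)
672^512 ≡ 830^2 = 688900 ≡ 431 (mod 947)
672^1024 ≡ 431^2 = 185761 ≡ 149 (mod 947)
672^1820 = 672^1024 * 672^512 * 672^256 * 672^16 * 672^8 * 672^4 ≡ 149 * 431 * 830 * 350 * 792 * 232 (mod 947).
Accumulate the product:
149 * 431 = 64219 ≡ 770
770 * 830 = 639100 ≡ 822
822 * 350 = 287700 ≡ 759
759 * 792 = 601128 ≡ 730
730 * 232 = 169360 ≡ 794

794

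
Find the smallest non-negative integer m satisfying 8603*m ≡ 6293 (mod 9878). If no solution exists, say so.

7789

gcd(8603, 9878) = 1, so a unique solution mod 9878 exists.
8603⁻¹ ≡ 3037 (mod 9878).
m ≡ 3037*6293 ≡ 7789 (mod 9878).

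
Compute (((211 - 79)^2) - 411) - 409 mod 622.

432

211 - 79 = 132
(132)^2 ≡ 8 (mod 622)
8 - 411 = -403 ≡ 219 (mod 622)
219 - 409 = -190 ≡ 432 (mod 622)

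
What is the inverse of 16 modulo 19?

19 = 1*16 + 3
16 = 5*3 + 1
3 = 3*1 + 0
gcd(16, 19) = 1, so the inverse exists.
Back-substitute for 1:
1 = 1*16 − 5*3
  = −5*19 + 6*16
So 16⁻¹ ≡ 6 (mod 19).

6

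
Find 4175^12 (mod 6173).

41

By square-and-multiply:
4175^1 ≡ 4175 (mod 6173)
4175^2 ≡ 4175^2 = 17430625 ≡ 4246 (mod 6173)
4175^4 ≡ 4246^2 = 18028516 ≡ 3356 (mod 6173)
4175^8 ≡ 3356^2 = 11262736 ≡ 3184 (mod 6173)
4175^12 = 4175^8 × 4175^4 ≡ 3184 × 3356 (mod 6173).
3184 × 3356 = 10685504 ≡ 41 (mod 6173).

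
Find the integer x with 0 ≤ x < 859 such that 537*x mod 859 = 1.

8

Apply the Euclidean algorithm and back-substitute:
859 = 1*537 + 322
537 = 1*322 + 215
322 = 1*215 + 107
215 = 2*107 + 1
107 = 107*1 + 0
gcd(537, 859) = 1, so the inverse exists.
Bézout: 1 = −5*859 + 8*537.
So 537⁻¹ ≡ 8 (mod 859).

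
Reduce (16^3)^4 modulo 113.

(16)^3 ≡ 28 (mod 113)
(28)^4 ≡ 49 (mod 113)

49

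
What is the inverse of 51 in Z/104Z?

By the extended Euclidean algorithm:
104 = 2×51 + 2
51 = 25×2 + 1
2 = 2×1 + 0
gcd(51, 104) = 1, so the inverse exists.
Back-substitute for 1:
1 = 1×51 − 25×2
  = −25×104 + 51×51
So 51⁻¹ ≡ 51 (mod 104).

51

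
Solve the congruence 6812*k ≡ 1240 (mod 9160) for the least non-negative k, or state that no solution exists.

1400

gcd(6812, 9160) = 4, and 4 | 1240, so solutions exist.
Divide through by 4: 1703*k = 310 (mod 2290).
1703⁻¹ ≡ 987 (mod 2290).
k ≡ 987*310 ≡ 1400 (mod 2290).
The smallest non-negative solution is k = 1400.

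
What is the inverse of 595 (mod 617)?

28

617 = 1×595 + 22
595 = 27×22 + 1
22 = 22×1 + 0
gcd(595, 617) = 1, so the inverse exists.
Bézout: 1 = −27×617 + 28×595.
So 595⁻¹ ≡ 28 (mod 617).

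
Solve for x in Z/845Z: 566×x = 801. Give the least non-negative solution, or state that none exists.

gcd(566, 845) = 1, so a unique solution mod 845 exists.
566⁻¹ ≡ 106 (mod 845).
x ≡ 106×801 ≡ 406 (mod 845).

406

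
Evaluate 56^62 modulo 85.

66

56^1 ≡ 56 (mod 85)
56^2 ≡ 56^2 = 3136 ≡ 76 (mod 85)
56^4 ≡ 76^2 = 5776 ≡ 81 (mod 85)
56^8 ≡ 81^2 = 6561 ≡ 16 (mod 85)
56^16 ≡ 16^2 = 256 ≡ 1 (mod 85)
56^32 ≡ 1^2 = 1 (mod 85)
56^62 = 56^32 × 56^16 × 56^8 × 56^4 × 56^2 ≡ 1 × 1 × 16 × 81 × 76 (mod 85).
Accumulate the product:
1 × 1 = 1
1 × 16 = 16
16 × 81 = 1296 ≡ 21
21 × 76 = 1596 ≡ 66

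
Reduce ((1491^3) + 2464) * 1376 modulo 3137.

2390

(1491)^3 ≡ 3105 (mod 3137)
3105 + 2464 = 5569 ≡ 2432 (mod 3137)
2432 * 1376 = 3346432 ≡ 2390 (mod 3137)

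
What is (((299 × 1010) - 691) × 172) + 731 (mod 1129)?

299 × 1010 = 301990 ≡ 547 (mod 1129)
547 - 691 = -144 ≡ 985 (mod 1129)
985 × 172 = 169420 ≡ 70 (mod 1129)
70 + 731 = 801

801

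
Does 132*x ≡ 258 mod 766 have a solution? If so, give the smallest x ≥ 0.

gcd(132, 766) = 2, and 2 | 258, so solutions exist.
Divide through by 2: 66*x ≡ 129 mod 383.
66⁻¹ ≡ 354 (mod 383).
x ≡ 354*129 ≡ 89 (mod 383).
The smallest non-negative solution is x = 89.

89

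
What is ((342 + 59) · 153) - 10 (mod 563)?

539

342 + 59 = 401
401 · 153 = 61353 ≡ 549 (mod 563)
549 - 10 = 539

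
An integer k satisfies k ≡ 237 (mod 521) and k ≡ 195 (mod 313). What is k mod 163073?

521⁻¹ mod 313: 521·155 ≡ 1 (mod 313), so 521⁻¹ ≡ 155.
k = 237 + 521·((195 − 237)·155 mod 313) = 237 + 521·63 = 33060.

33060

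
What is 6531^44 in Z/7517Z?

Compute successive squares:
44 in binary is 101100, i.e. 44 = 32 + 8 + 4.
6531^1 ≡ 6531 (mod 7517)
6531^2 ≡ 6531^2 = 42653961 ≡ 2503 (mod 7517)
6531^4 ≡ 2503^2 = 6265009 ≡ 3348 (mod 7517)
6531^8 ≡ 3348^2 = 11209104 ≡ 1257 (mod 7517)
6531^16 ≡ 1257^2 = 1580049 ≡ 1479 (mod 7517)
6531^32 ≡ 1479^2 = 2187441 ≡ 7511 (mod 7517)
6531^44 = 6531^32 * 6531^8 * 6531^4 ≡ 7511 * 1257 * 3348 (mod 7517).
Accumulate the product:
7511 * 1257 = 9441327 ≡ 7492
7492 * 3348 = 25083216 ≡ 6504

6504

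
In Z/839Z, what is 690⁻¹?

366

839 = 1×690 + 149
690 = 4×149 + 94
149 = 1×94 + 55
94 = 1×55 + 39
55 = 1×39 + 16
39 = 2×16 + 7
16 = 2×7 + 2
7 = 3×2 + 1
2 = 2×1 + 0
gcd(690, 839) = 1, so the inverse exists.
Back-substitute for 1:
1 = 1×7 − 3×2
  = −3×16 + 7×7
  = 7×39 − 17×16
  = −17×55 + 24×39
  = 24×94 − 41×55
  = −41×149 + 65×94
  = 65×690 − 301×149
  = −301×839 + 366×690
So 690⁻¹ ≡ 366 (mod 839).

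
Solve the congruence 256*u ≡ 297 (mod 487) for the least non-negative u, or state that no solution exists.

277

gcd(256, 487) = 1, so a unique solution mod 487 exists.
256⁻¹ ≡ 78 (mod 487).
u ≡ 78*297 ≡ 277 (mod 487).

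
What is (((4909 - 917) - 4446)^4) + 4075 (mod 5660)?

2351

4909 - 917 = 3992
3992 - 4446 = -454 ≡ 5206 (mod 5660)
(5206)^4 ≡ 3936 (mod 5660)
3936 + 4075 = 8011 ≡ 2351 (mod 5660)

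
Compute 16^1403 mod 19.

16^1 ≡ 16 (mod 19)
16^2 ≡ 16^2 = 256 ≡ 9 (mod 19)
16^4 ≡ 9^2 = 81 ≡ 5 (mod 19)
16^8 ≡ 5^2 = 25 ≡ 6 (mod 19)
16^16 ≡ 6^2 = 36 ≡ 17 (mod 19)
16^32 ≡ 17^2 = 289 ≡ 4 (mod 19)
16^64 ≡ 4^2 = 16 (mod 19)
16^128 ≡ 16^2 = 256 ≡ 9 (mod 19)
16^256 ≡ 9^2 = 81 ≡ 5 (mod 19)
16^512 ≡ 5^2 = 25 ≡ 6 (mod 19)
16^1024 ≡ 6^2 = 36 ≡ 17 (mod 19)
16^1403 = 16^1024 × 16^256 × 16^64 × 16^32 × 16^16 × 16^8 × 16^2 × 16^1 ≡ 17 × 5 × 16 × 4 × 17 × 6 × 9 × 16 (mod 19).
Accumulate the product:
17 × 5 = 85 ≡ 9
9 × 16 = 144 ≡ 11
11 × 4 = 44 ≡ 6
6 × 17 = 102 ≡ 7
7 × 6 = 42 ≡ 4
4 × 9 = 36 ≡ 17
17 × 16 = 272 ≡ 6

6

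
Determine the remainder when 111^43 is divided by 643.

By square-and-multiply:
43 in binary is 101011, i.e. 43 = 32 + 8 + 2 + 1.
111^1 ≡ 111 (mod 643)
111^2 ≡ 111^2 = 12321 ≡ 104 (mod 643)
111^4 ≡ 104^2 = 10816 ≡ 528 (mod 643)
111^8 ≡ 528^2 = 278784 ≡ 365 (mod 643)
111^16 ≡ 365^2 = 133225 ≡ 124 (mod 643)
111^32 ≡ 124^2 = 15376 ≡ 587 (mod 643)
111^43 = 111^32 · 111^8 · 111^2 · 111^1 ≡ 587 · 365 · 104 · 111 (mod 643).
Accumulate the product:
587 · 365 = 214255 ≡ 136
136 · 104 = 14144 ≡ 641
641 · 111 = 71151 ≡ 421

421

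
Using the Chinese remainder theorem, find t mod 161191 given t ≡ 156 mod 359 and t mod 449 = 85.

127601

359⁻¹ mod 449: 359·444 ≡ 1 (mod 449), so 359⁻¹ ≡ 444.
t = 156 + 359·((85 − 156)·444 mod 449) = 156 + 359·355 = 127601.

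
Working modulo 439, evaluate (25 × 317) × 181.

212

25 × 317 = 7925 ≡ 23 (mod 439)
23 × 181 = 4163 ≡ 212 (mod 439)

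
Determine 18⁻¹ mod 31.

19

By the extended Euclidean algorithm:
31 = 1×18 + 13
18 = 1×13 + 5
13 = 2×5 + 3
5 = 1×3 + 2
3 = 1×2 + 1
2 = 2×1 + 0
gcd(18, 31) = 1, so the inverse exists.
Back-substitute for 1:
1 = 1×3 − 1×2
  = −1×5 + 2×3
  = 2×13 − 5×5
  = −5×18 + 7×13
  = 7×31 − 12×18
So 18⁻¹ ≡ −12 ≡ 19 (mod 31).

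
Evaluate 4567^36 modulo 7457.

1163

36 in binary is 100100, i.e. 36 = 32 + 4.
4567^1 ≡ 4567 (mod 7457)
4567^2 ≡ 4567^2 = 20857489 ≡ 260 (mod 7457)
4567^4 ≡ 260^2 = 67600 ≡ 487 (mod 7457)
4567^8 ≡ 487^2 = 237169 ≡ 6002 (mod 7457)
4567^16 ≡ 6002^2 = 36024004 ≡ 6694 (mod 7457)
4567^32 ≡ 6694^2 = 44809636 ≡ 523 (mod 7457)
4567^36 = 4567^32 · 4567^4 ≡ 523 · 487 (mod 7457).
523 · 487 = 254701 ≡ 1163 (mod 7457).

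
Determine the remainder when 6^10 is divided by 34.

6^1 ≡ 6 (mod 34)
6^2 ≡ 6^2 = 36 ≡ 2 (mod 34)
6^4 ≡ 2^2 = 4 (mod 34)
6^8 ≡ 4^2 = 16 (mod 34)
6^10 = 6^8 · 6^2 ≡ 16 · 2 (mod 34).
16 · 2 = 32 ≡ 32 (mod 34).

32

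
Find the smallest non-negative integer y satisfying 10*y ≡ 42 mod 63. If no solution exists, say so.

gcd(10, 63) = 1, so a unique solution mod 63 exists.
10⁻¹ ≡ 19 (mod 63).
y ≡ 19*42 ≡ 42 (mod 63).

42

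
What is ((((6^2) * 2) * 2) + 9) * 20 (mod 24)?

(6)^2 ≡ 12 (mod 24)
12 * 2 = 24 ≡ 0 (mod 24)
0 * 2 = 0
0 + 9 = 9
9 * 20 = 180 ≡ 12 (mod 24)

12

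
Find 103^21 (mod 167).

Using repeated squaring:
21 in binary is 10101, i.e. 21 = 16 + 4 + 1.
103^1 ≡ 103 (mod 167)
103^2 ≡ 103^2 = 10609 ≡ 88 (mod 167)
103^4 ≡ 88^2 = 7744 ≡ 62 (mod 167)
103^8 ≡ 62^2 = 3844 ≡ 3 (mod 167)
103^16 ≡ 3^2 = 9 (mod 167)
103^21 = 103^16 × 103^4 × 103^1 ≡ 9 × 62 × 103 (mod 167).
Accumulate the product:
9 × 62 = 558 ≡ 57
57 × 103 = 5871 ≡ 26

26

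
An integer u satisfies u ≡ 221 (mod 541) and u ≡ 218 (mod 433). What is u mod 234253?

6713

541⁻¹ mod 433: 541×429 ≡ 1 (mod 433), so 541⁻¹ ≡ 429.
u = 221 + 541×((218 − 221)×429 mod 433) = 221 + 541×12 = 6713.
Check: 6713 mod 541 = 221, 6713 mod 433 = 218. ✓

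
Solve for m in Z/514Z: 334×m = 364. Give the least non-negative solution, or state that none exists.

gcd(334, 514) = 2, and 2 | 364, so solutions exist.
Divide through by 2: 167×m = 182 (mod 257).
167⁻¹ ≡ 237 (mod 257).
m ≡ 237×182 ≡ 215 (mod 257).
The smallest non-negative solution is m = 215.

215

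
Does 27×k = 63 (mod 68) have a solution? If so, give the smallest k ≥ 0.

gcd(27, 68) = 1, so a unique solution mod 68 exists.
27⁻¹ ≡ 63 (mod 68).
k ≡ 63×63 ≡ 25 (mod 68).

25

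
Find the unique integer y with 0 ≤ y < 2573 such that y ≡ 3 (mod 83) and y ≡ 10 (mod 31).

83⁻¹ mod 31: 83*3 ≡ 1 (mod 31), so 83⁻¹ ≡ 3.
y = 3 + 83*((10 − 3)*3 mod 31) = 3 + 83*21 = 1746.

1746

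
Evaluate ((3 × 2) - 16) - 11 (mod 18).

15

3 × 2 = 6
6 - 16 = -10 ≡ 8 (mod 18)
8 - 11 = -3 ≡ 15 (mod 18)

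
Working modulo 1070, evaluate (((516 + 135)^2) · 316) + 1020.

936

516 + 135 = 651
(651)^2 ≡ 81 (mod 1070)
81 · 316 = 25596 ≡ 986 (mod 1070)
986 + 1020 = 2006 ≡ 936 (mod 1070)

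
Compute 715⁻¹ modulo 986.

Run the extended Euclidean algorithm:
986 = 1*715 + 271
715 = 2*271 + 173
271 = 1*173 + 98
173 = 1*98 + 75
98 = 1*75 + 23
75 = 3*23 + 6
23 = 3*6 + 5
6 = 1*5 + 1
5 = 5*1 + 0
gcd(715, 986) = 1, so the inverse exists.
Back-substitute for 1:
1 = 1*6 − 1*5
  = −1*23 + 4*6
  = 4*75 − 13*23
  = −13*98 + 17*75
  = 17*173 − 30*98
  = −30*271 + 47*173
  = 47*715 − 124*271
  = −124*986 + 171*715
So 715⁻¹ ≡ 171 (mod 986).

171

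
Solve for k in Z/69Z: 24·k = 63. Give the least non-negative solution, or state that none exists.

17

gcd(24, 69) = 3, and 3 | 63, so solutions exist.
Divide through by 3: 8·k = 21 (mod 23).
8⁻¹ ≡ 3 (mod 23).
k ≡ 3·21 ≡ 17 (mod 23).
The smallest non-negative solution is k = 17.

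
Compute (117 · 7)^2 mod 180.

117 · 7 = 819 ≡ 99 (mod 180)
(99)^2 ≡ 81 (mod 180)

81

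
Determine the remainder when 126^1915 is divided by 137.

By square-and-multiply:
1915 in binary is 11101111011, i.e. 1915 = 1024 + 512 + 256 + 64 + 32 + 16 + 8 + 2 + 1.
126^1 ≡ 126 (mod 137)
126^2 ≡ 126^2 = 15876 ≡ 121 (mod 137)
126^4 ≡ 121^2 = 14641 ≡ 119 (mod 137)
126^8 ≡ 119^2 = 14161 ≡ 50 (mod 137)
126^16 ≡ 50^2 = 2500 ≡ 34 (mod 137)
126^32 ≡ 34^2 = 1156 ≡ 60 (mod 137)
126^64 ≡ 60^2 = 3600 ≡ 38 (mod 137)
126^128 ≡ 38^2 = 1444 ≡ 74 (mod 137)
126^256 ≡ 74^2 = 5476 ≡ 133 (mod 137)
126^512 ≡ 133^2 = 17689 ≡ 16 (mod 137)
126^1024 ≡ 16^2 = 256 ≡ 119 (mod 137)
126^1915 = 126^1024 × 126^512 × 126^256 × 126^64 × 126^32 × 126^16 × 126^8 × 126^2 × 126^1 ≡ 119 × 16 × 133 × 38 × 60 × 34 × 50 × 121 × 126 (mod 137).
Accumulate the product:
119 × 16 = 1904 ≡ 123
123 × 133 = 16359 ≡ 56
56 × 38 = 2128 ≡ 73
73 × 60 = 4380 ≡ 133
133 × 34 = 4522 ≡ 1
1 × 50 = 50
50 × 121 = 6050 ≡ 22
22 × 126 = 2772 ≡ 32

32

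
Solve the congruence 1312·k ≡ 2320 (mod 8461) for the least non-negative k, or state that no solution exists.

4645

gcd(1312, 8461) = 1, so a unique solution mod 8461 exists.
1312⁻¹ ≡ 5746 (mod 8461).
k ≡ 5746·2320 ≡ 4645 (mod 8461).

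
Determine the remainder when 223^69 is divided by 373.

234

69 in binary is 1000101, i.e. 69 = 64 + 4 + 1.
223^1 ≡ 223 (mod 373)
223^2 ≡ 223^2 = 49729 ≡ 120 (mod 373)
223^4 ≡ 120^2 = 14400 ≡ 226 (mod 373)
223^8 ≡ 226^2 = 51076 ≡ 348 (mod 373)
223^16 ≡ 348^2 = 121104 ≡ 252 (mod 373)
223^32 ≡ 252^2 = 63504 ≡ 94 (mod 373)
223^64 ≡ 94^2 = 8836 ≡ 257 (mod 373)
223^69 = 223^64 * 223^4 * 223^1 ≡ 257 * 226 * 223 (mod 373).
Accumulate the product:
257 * 226 = 58082 ≡ 267
267 * 223 = 59541 ≡ 234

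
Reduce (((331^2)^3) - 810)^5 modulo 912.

31

(331)^2 ≡ 121 (mod 912)
(121)^3 ≡ 457 (mod 912)
457 - 810 = -353 ≡ 559 (mod 912)
(559)^5 ≡ 31 (mod 912)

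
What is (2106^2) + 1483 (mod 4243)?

2784

(2106)^2 ≡ 1301 (mod 4243)
1301 + 1483 = 2784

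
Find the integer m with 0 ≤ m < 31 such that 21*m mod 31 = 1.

By the extended Euclidean algorithm:
31 = 1*21 + 10
21 = 2*10 + 1
10 = 10*1 + 0
gcd(21, 31) = 1, so the inverse exists.
Bézout: 1 = −2*31 + 3*21.
So 21⁻¹ ≡ 3 (mod 31).

3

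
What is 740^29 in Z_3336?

29 in binary is 11101, i.e. 29 = 16 + 8 + 4 + 1.
740^1 ≡ 740 (mod 3336)
740^2 ≡ 740^2 = 547600 ≡ 496 (mod 3336)
740^4 ≡ 496^2 = 246016 ≡ 2488 (mod 3336)
740^8 ≡ 2488^2 = 6190144 ≡ 1864 (mod 3336)
740^16 ≡ 1864^2 = 3474496 ≡ 1720 (mod 3336)
740^29 = 740^16 × 740^8 × 740^4 × 740^1 ≡ 1720 × 1864 × 2488 × 740 (mod 3336).
Accumulate the product:
1720 × 1864 = 3206080 ≡ 184
184 × 2488 = 457792 ≡ 760
760 × 740 = 562400 ≡ 1952

1952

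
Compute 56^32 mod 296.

By square-and-multiply:
56^1 ≡ 56 (mod 296)
56^2 ≡ 56^2 = 3136 ≡ 176 (mod 296)
56^4 ≡ 176^2 = 30976 ≡ 192 (mod 296)
56^8 ≡ 192^2 = 36864 ≡ 160 (mod 296)
56^16 ≡ 160^2 = 25600 ≡ 144 (mod 296)
56^32 ≡ 144^2 = 20736 ≡ 16 (mod 296)
So 56^32 ≡ 16 (mod 296).

16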